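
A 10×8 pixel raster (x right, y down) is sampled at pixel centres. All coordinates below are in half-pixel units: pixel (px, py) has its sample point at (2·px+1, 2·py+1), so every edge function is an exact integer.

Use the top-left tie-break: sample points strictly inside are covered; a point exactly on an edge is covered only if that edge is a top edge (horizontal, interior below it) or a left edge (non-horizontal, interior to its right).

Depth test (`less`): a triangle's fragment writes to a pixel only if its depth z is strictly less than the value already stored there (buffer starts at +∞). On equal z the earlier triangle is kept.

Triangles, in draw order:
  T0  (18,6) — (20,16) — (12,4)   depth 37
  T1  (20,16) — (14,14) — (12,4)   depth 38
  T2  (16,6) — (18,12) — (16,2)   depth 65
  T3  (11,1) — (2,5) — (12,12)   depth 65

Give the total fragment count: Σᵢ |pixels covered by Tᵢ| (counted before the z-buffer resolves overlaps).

T0:
  2·area = 56
  edge (18, 6)→(20, 16): d=(2,10) right/bottom  bias=-1
  edge (20, 16)→(12, 4): d=(-8,-12) top-left  bias=+0
  edge (12, 4)→(18, 6): d=(6,2) right/bottom  bias=-1
    (1,0)@(3, 1): e=[140,-84,0] → ·  [on edge]
    (8,0)@(17, 1): e=[0,84,-28] → ·  [on edge]
    (4,1)@(9, 3): e=[84,-28,0] → ·  [on edge]
    (6,2)@(13, 5): e=[48,4,4] → #
    (7,2)@(15, 5): e=[28,28,0] → ·  [on edge]
    (6,3)@(13, 7): e=[52,-12,16] → ·
    (7,3)@(15, 7): e=[32,12,12] → #
    (8,3)@(17, 7): e=[12,36,8] → #
    (9,3)@(19, 7): e=[-8,60,4] → ·
    (7,4)@(15, 9): e=[36,-4,24] → ·
    (8,4)@(17, 9): e=[16,20,20] → #
    (9,4)@(19, 9): e=[-4,44,16] → ·
    (9,5)@(19, 11): e=[0,28,28] → ·  [on edge]
  covered (6 px):
    · · · · · · · · · ·
    · · · · · · · · · ·
    · · · · · · # · · ·
    · · · · · · · # # ·
    · · · · · · · · # ·
    · · · · · · · · # ·
    · · · · · · · · · #
    · · · · · · · · · ·
T1:
  2·area = 56
  edge (20, 16)→(14, 14): d=(-6,-2) top-left  bias=+0
  edge (14, 14)→(12, 4): d=(-2,-10) top-left  bias=+0
  edge (12, 4)→(20, 16): d=(8,12) right/bottom  bias=-1
    (6,3)@(13, 7): e=[40,4,12] → #
    (7,3)@(15, 7): e=[44,24,-12] → ·
    (6,4)@(13, 9): e=[28,0,28] → #  [on edge]
    (7,4)@(15, 9): e=[32,20,4] → #
    (8,4)@(17, 9): e=[36,40,-20] → ·
    (2,5)@(5, 11): e=[0,-84,140] → ·  [on edge]
    (6,5)@(13, 11): e=[16,-4,44] → ·
    (7,5)@(15, 11): e=[20,16,20] → #
    (8,5)@(17, 11): e=[24,36,-4] → ·
    (5,6)@(11, 13): e=[0,-28,84] → ·  [on edge]
    (7,6)@(15, 13): e=[8,12,36] → #
    (8,6)@(17, 13): e=[12,32,12] → #
    (8,7)@(17, 15): e=[0,28,28] → #  [on edge]
  covered (8 px):
    · · · · · · · · · ·
    · · · · · · · · · ·
    · · · · · · · · · ·
    · · · · · · # · · ·
    · · · · · · # # · ·
    · · · · · · · # · ·
    · · · · · · · # # ·
    · · · · · · · · # #
T2:
  2·area = 8  (B↔C swapped to make it positive)
  edge (16, 6)→(16, 2): d=(0,-4) top-left  bias=+0
  edge (16, 2)→(18, 12): d=(2,10) right/bottom  bias=-1
  edge (18, 12)→(16, 6): d=(-2,-6) top-left  bias=+0
    (7,1)@(15, 3): e=[-4,12,0] → ·  [on edge]
    (8,3)@(17, 7): e=[4,0,4] → ·  [on edge]
    (8,4)@(17, 9): e=[4,4,0] → #  [on edge]
    (9,4)@(19, 9): e=[12,-16,12] → ·
    (8,5)@(17, 11): e=[4,8,-4] → ·
    (9,7)@(19, 15): e=[12,-4,0] → ·  [on edge]
  covered (1 px):
    · · · · · · · · · ·
    · · · · · · · · · ·
    · · · · · · · · · ·
    · · · · · · · · · ·
    · · · · · · · · # ·
    · · · · · · · · · ·
    · · · · · · · · · ·
    · · · · · · · · · ·
T3:
  2·area = 103  (B↔C swapped to make it positive)
  edge (11, 1)→(12, 12): d=(1,11) right/bottom  bias=-1
  edge (12, 12)→(2, 5): d=(-10,-7) top-left  bias=+0
  edge (2, 5)→(11, 1): d=(9,-4) top-left  bias=+0
    (5,0)@(11, 1): e=[0,103,0] → ·  [on edge]
    (3,1)@(7, 3): e=[46,55,2] → #
    (4,1)@(9, 3): e=[24,69,10] → #
    (5,1)@(11, 3): e=[2,83,18] → #
    (6,1)@(13, 3): e=[-20,97,26] → ·
    (1,2)@(3, 5): e=[92,7,4] → #
    (2,2)@(5, 5): e=[70,21,12] → #
    (6,2)@(13, 5): e=[-18,77,44] → ·
    (1,3)@(3, 7): e=[94,-13,22] → ·
    (2,3)@(5, 7): e=[72,1,30] → #
    (6,3)@(13, 7): e=[-16,57,62] → ·
    (2,4)@(5, 9): e=[74,-19,48] → ·
  covered (15 px):
    · · · · · · · · · ·
    · · · # # # · · · ·
    · # # # # # · · · ·
    · · # # # # · · · ·
    · · · · # # · · · ·
    · · · · · # · · · ·
    · · · · · · · · · ·
    · · · · · · · · · ·

Answer: 30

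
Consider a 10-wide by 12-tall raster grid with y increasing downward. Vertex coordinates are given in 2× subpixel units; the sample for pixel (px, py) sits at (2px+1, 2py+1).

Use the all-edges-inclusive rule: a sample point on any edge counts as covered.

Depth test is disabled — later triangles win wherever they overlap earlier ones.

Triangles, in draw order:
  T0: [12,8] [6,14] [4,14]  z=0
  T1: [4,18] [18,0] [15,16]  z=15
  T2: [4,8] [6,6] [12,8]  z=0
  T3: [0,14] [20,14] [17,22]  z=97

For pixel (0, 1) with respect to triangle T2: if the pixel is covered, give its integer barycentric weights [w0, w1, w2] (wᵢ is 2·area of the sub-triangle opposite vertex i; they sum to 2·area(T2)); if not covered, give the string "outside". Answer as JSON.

T0:
  2·area = 12
  edge (12, 8)→(6, 14): d=(-6,6) inclusive
  edge (6, 14)→(4, 14): d=(-2,0) inclusive
  edge (4, 14)→(12, 8): d=(8,-6) inclusive
    (9,0)@(19, 1): e=[0,26,-14] → .  [on edge]
    (8,1)@(17, 3): e=[0,22,-10] → .  [on edge]
    (7,2)@(15, 5): e=[0,18,-6] → .  [on edge]
    (6,3)@(13, 7): e=[0,14,-2] → .  [on edge]
    (5,4)@(11, 9): e=[0,10,2] → X  [on edge]
    (6,4)@(13, 9): e=[-12,10,14] → .
    (4,5)@(9, 11): e=[0,6,6] → X  [on edge]
    (5,5)@(11, 11): e=[-12,6,18] → .
    (3,6)@(7, 13): e=[0,2,10] → X  [on edge]
    (4,6)@(9, 13): e=[-12,2,22] → .
    (2,7)@(5, 15): e=[0,-2,14] → .  [on edge]
    (3,7)@(7, 15): e=[-12,-2,26] → .
    (1,8)@(3, 17): e=[0,-6,18] → .  [on edge]
    (0,9)@(1, 19): e=[0,-10,22] → .  [on edge]
  covered (3 px):
    . . . . . . . . . .
    . . . . . . . . . .
    . . . . . . . . . .
    . . . . . . . . . .
    . . . . . X . . . .
    . . . . X . . . . .
    . . . X . . . . . .
    . . . . . . . . . .
    . . . . . . . . . .
    . . . . . . . . . .
    . . . . . . . . . .
    . . . . . . . . . .
T1:
  2·area = 170
  edge (4, 18)→(18, 0): d=(14,-18) inclusive
  edge (18, 0)→(15, 16): d=(-3,16) inclusive
  edge (15, 16)→(4, 18): d=(-11,2) inclusive
    (8,1)@(17, 3): e=[24,7,139] → X
    (9,1)@(19, 3): e=[60,-25,135] → .
    (7,2)@(15, 5): e=[16,33,121] → X
    (9,2)@(19, 5): e=[88,-31,113] → .
    (6,3)@(13, 7): e=[8,59,103] → X
    (8,3)@(17, 7): e=[80,-5,95] → .
    (5,4)@(11, 9): e=[0,85,85] → X  [on edge]
    (8,4)@(17, 9): e=[108,-11,73] → .
    (5,5)@(11, 11): e=[28,79,63] → X
    (8,5)@(17, 11): e=[136,-17,51] → .
    (4,6)@(9, 13): e=[20,105,45] → X
    (8,6)@(17, 13): e=[164,-23,29] → .
  covered (23 px):
    . . . . . . . . . .
    . . . . . . . . X .
    . . . . . . . X X .
    . . . . . . X X . .
    . . . . . X X X . .
    . . . . . X X X . .
    . . . . X X X X . .
    . . . X X X X X . .
    . . X X X . . . . .
    . . . . . . . . . .
    . . . . . . . . . .
    . . . . . . . . . .
T2:
  2·area = 16
  edge (4, 8)→(6, 6): d=(2,-2) inclusive
  edge (6, 6)→(12, 8): d=(6,2) inclusive
  edge (12, 8)→(4, 8): d=(-8,0) inclusive
    (5,0)@(11, 1): e=[0,-40,56] → .  [on edge]
    (4,1)@(9, 3): e=[0,-24,40] → .  [on edge]
    (1,2)@(3, 5): e=[-8,0,24] → .  [on edge]
    (3,2)@(7, 5): e=[0,-8,24] → .  [on edge]
    (2,3)@(5, 7): e=[0,8,8] → X  [on edge]
    (3,3)@(7, 7): e=[4,4,8] → X
    (4,3)@(9, 7): e=[8,0,8] → X  [on edge]
    (5,3)@(11, 7): e=[12,-4,8] → .
    (1,4)@(3, 9): e=[0,24,-8] → .  [on edge]
    (2,4)@(5, 9): e=[4,20,-8] → .
    (3,4)@(7, 9): e=[8,16,-8] → .
    (4,4)@(9, 9): e=[12,12,-8] → .
    (7,4)@(15, 9): e=[24,0,-8] → .  [on edge]
    (0,5)@(1, 11): e=[0,40,-24] → .  [on edge]
  covered (3 px):
    . . . . . . . . . .
    . . . . . . . . . .
    . . . . . . . . . .
    . . X X X . . . . .
    . . . . . . . . . .
    . . . . . . . . . .
    . . . . . . . . . .
    . . . . . . . . . .
    . . . . . . . . . .
    . . . . . . . . . .
    . . . . . . . . . .
    . . . . . . . . . .
T3:
  2·area = 160
  edge (0, 14)→(20, 14): d=(20,0) inclusive
  edge (20, 14)→(17, 22): d=(-3,8) inclusive
  edge (17, 22)→(0, 14): d=(-17,-8) inclusive
    (1,7)@(3, 15): e=[20,133,7] → X
    (2,7)@(5, 15): e=[20,117,23] → X
    (3,7)@(7, 15): e=[20,101,39] → X
    (4,7)@(9, 15): e=[20,85,55] → X
    (5,7)@(11, 15): e=[20,69,71] → X
    (6,7)@(13, 15): e=[20,53,87] → X
    (7,7)@(15, 15): e=[20,37,103] → X
    (8,7)@(17, 15): e=[20,21,119] → X
    (9,7)@(19, 15): e=[20,5,135] → X
    (1,8)@(3, 17): e=[60,127,-27] → .
    (2,8)@(5, 17): e=[60,111,-11] → .
    (3,8)@(7, 17): e=[60,95,5] → X
  covered (21 px):
    . . . . . . . . . .
    . . . . . . . . . .
    . . . . . . . . . .
    . . . . . . . . . .
    . . . . . . . . . .
    . . . . . . . . . .
    . . . . . . . . . .
    . X X X X X X X X X
    . . . X X X X X X .
    . . . . . X X X X .
    . . . . . . . X X .
    . . . . . . . . . .

Result: "outside"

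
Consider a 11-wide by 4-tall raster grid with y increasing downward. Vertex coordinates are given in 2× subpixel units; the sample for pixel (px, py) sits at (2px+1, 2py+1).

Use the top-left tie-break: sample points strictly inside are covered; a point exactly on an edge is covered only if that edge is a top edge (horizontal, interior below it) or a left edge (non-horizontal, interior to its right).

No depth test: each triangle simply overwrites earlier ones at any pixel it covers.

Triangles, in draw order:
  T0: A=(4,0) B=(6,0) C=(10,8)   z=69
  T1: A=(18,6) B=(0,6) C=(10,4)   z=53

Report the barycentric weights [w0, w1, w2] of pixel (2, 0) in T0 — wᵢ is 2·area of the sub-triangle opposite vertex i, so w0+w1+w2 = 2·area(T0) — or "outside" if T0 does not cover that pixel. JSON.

T0:
  2·area = 16
  edge (4, 0)→(6, 0): d=(2,0) top-left  bias=+0
  edge (6, 0)→(10, 8): d=(4,8) right/bottom  bias=-1
  edge (10, 8)→(4, 0): d=(-6,-8) top-left  bias=+0
    (2,0)@(5, 1): e=[2,12,2] → █
    (3,0)@(7, 1): e=[2,-4,18] → ·
    (2,1)@(5, 3): e=[6,20,-10] → ·
    (3,1)@(7, 3): e=[6,4,6] → █
    (4,1)@(9, 3): e=[6,-12,22] → ·
    (3,2)@(7, 5): e=[10,12,-6] → ·
  covered (2 px):
    · · █ · · · · · · · ·
    · · · █ · · · · · · ·
    · · · · · · · · · · ·
    · · · · · · · · · · ·
T1:
  2·area = 36
  edge (18, 6)→(0, 6): d=(-18,0) right/bottom  bias=-1
  edge (0, 6)→(10, 4): d=(10,-2) top-left  bias=+0
  edge (10, 4)→(18, 6): d=(8,2) right/bottom  bias=-1
    (7,1)@(15, 3): e=[54,0,-18] → ·  [on edge]
    (2,2)@(5, 5): e=[18,0,18] → █  [on edge]
    (3,2)@(7, 5): e=[18,4,14] → █
    (4,2)@(9, 5): e=[18,8,10] → █
    (5,2)@(11, 5): e=[18,12,6] → █
    (6,2)@(13, 5): e=[18,16,2] → █
    (7,2)@(15, 5): e=[18,20,-2] → ·
    (2,3)@(5, 7): e=[-18,20,34] → ·
    (3,3)@(7, 7): e=[-18,24,30] → ·
    (4,3)@(9, 7): e=[-18,28,26] → ·
    (5,3)@(11, 7): e=[-18,32,22] → ·
    (6,3)@(13, 7): e=[-18,36,18] → ·
  covered (5 px):
    · · · · · · · · · · ·
    · · · · · · · · · · ·
    · · █ █ █ █ █ · · · ·
    · · · · · · · · · · ·

Answer: [12,2,2]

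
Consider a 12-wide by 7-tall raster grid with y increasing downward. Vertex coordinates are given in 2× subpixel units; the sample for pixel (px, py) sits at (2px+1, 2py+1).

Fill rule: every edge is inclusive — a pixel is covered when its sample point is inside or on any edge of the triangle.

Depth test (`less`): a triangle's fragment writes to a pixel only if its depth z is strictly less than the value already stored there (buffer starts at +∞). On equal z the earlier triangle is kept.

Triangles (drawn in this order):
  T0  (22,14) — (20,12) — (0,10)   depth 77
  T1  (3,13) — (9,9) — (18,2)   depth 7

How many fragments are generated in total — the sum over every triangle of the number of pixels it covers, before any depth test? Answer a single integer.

T0:
  2·area = 36  (B↔C swapped to make it positive)
  edge (22, 14)→(0, 10): d=(-22,-4) inclusive
  edge (0, 10)→(20, 12): d=(20,2) inclusive
  edge (20, 12)→(22, 14): d=(2,2) inclusive
    (4,0)@(9, 1): e=[234,-198,0] → ·  [on edge]
    (5,1)@(11, 3): e=[198,-162,0] → ·  [on edge]
    (6,2)@(13, 5): e=[162,-126,0] → ·  [on edge]
    (7,3)@(15, 7): e=[126,-90,0] → ·  [on edge]
    (8,4)@(17, 9): e=[90,-54,0] → ·  [on edge]
    (3,5)@(7, 11): e=[6,6,24] → #
    (4,5)@(9, 11): e=[14,2,20] → #
    (5,5)@(11, 11): e=[22,-2,16] → ·
    (9,5)@(19, 11): e=[54,-18,0] → ·  [on edge]
    (3,6)@(7, 13): e=[-38,46,28] → ·
    (4,6)@(9, 13): e=[-30,42,24] → ·
    (8,6)@(17, 13): e=[2,26,8] → #
    (10,6)@(21, 13): e=[18,18,0] → #  [on edge]
  covered (5 px):
    · · · · · · · · · · · ·
    · · · · · · · · · · · ·
    · · · · · · · · · · · ·
    · · · · · · · · · · · ·
    · · · · · · · · · · · ·
    · · · # # · · · · · · ·
    · · · · · · · · # # # ·
T1:
  2·area = 6  (B↔C swapped to make it positive)
  edge (3, 13)→(18, 2): d=(15,-11) inclusive
  edge (18, 2)→(9, 9): d=(-9,7) inclusive
  edge (9, 9)→(3, 13): d=(-6,4) inclusive
    (10,0)@(21, 1): e=[18,-12,0] → ·  [on edge]
    (7,2)@(15, 5): e=[12,-6,0] → ·  [on edge]
    (4,4)@(9, 9): e=[6,0,0] → #  [on edge]
    (5,4)@(11, 9): e=[28,-14,-8] → ·
    (4,5)@(9, 11): e=[36,-18,-12] → ·
    (1,6)@(3, 13): e=[0,6,0] → #  [on edge]
    (2,6)@(5, 13): e=[22,-8,-8] → ·
  covered (2 px):
    · · · · · · · · · · · ·
    · · · · · · · · · · · ·
    · · · · · · · · · · · ·
    · · · · · · · · · · · ·
    · · · · # · · · · · · ·
    · · · · · · · · · · · ·
    · # · · · · · · · · · ·

Answer: 7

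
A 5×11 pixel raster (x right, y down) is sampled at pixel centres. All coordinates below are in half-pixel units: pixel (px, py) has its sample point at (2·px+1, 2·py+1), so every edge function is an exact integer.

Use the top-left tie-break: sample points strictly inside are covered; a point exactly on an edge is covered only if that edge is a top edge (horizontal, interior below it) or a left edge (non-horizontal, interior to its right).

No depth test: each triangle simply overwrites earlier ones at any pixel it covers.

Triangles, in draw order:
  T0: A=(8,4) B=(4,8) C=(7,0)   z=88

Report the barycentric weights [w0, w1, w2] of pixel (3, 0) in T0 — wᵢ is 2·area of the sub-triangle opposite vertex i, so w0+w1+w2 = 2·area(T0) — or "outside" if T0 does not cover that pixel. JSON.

T0:
  2·area = 20
  edge (8, 4)→(4, 8): d=(-4,4) right/bottom  bias=-1
  edge (4, 8)→(7, 0): d=(3,-8) top-left  bias=+0
  edge (7, 0)→(8, 4): d=(1,4) right/bottom  bias=-1
    (3,0)@(7, 1): e=[16,3,1] → #
    (4,0)@(9, 1): e=[8,19,-7] → ·
    (3,1)@(7, 3): e=[8,9,3] → #
    (4,1)@(9, 3): e=[0,25,-5] → ·  [on edge]
    (3,2)@(7, 5): e=[0,15,5] → ·  [on edge]
    (2,3)@(5, 7): e=[0,5,15] → ·  [on edge]
    (1,4)@(3, 9): e=[0,-5,25] → ·  [on edge]
    (0,5)@(1, 11): e=[0,-15,35] → ·  [on edge]
  covered (2 px):
    · · · # ·
    · · · # ·
    · · · · ·
    · · · · ·
    · · · · ·
    · · · · ·
    · · · · ·
    · · · · ·
    · · · · ·
    · · · · ·
    · · · · ·

Final: [3,1,16]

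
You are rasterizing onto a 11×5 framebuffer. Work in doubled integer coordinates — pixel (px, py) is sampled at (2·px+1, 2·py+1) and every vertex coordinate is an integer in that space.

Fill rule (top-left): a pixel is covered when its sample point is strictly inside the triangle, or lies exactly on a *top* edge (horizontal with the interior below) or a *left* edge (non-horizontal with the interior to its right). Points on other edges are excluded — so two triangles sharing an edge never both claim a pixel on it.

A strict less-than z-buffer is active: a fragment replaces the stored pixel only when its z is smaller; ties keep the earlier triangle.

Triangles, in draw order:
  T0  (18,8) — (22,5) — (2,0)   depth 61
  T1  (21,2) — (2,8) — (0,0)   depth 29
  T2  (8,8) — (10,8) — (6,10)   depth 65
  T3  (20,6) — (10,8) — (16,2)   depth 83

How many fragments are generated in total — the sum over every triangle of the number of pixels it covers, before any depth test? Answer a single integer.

T0:
  2·area = 80  (B↔C swapped to make it positive)
  edge (18, 8)→(2, 0): d=(-16,-8) top-left  bias=+0
  edge (2, 0)→(22, 5): d=(20,5) right/bottom  bias=-1
  edge (22, 5)→(18, 8): d=(-4,3) right/bottom  bias=-1
    (2,0)@(5, 1): e=[8,5,67] → X
    (3,0)@(7, 1): e=[24,-5,61] → .
    (2,1)@(5, 3): e=[-24,45,59] → .
    (4,1)@(9, 3): e=[8,25,47] → X
    (5,1)@(11, 3): e=[24,15,41] → X
    (6,1)@(13, 3): e=[40,5,35] → X
    (7,1)@(15, 3): e=[56,-5,29] → .
    (4,2)@(9, 5): e=[-24,65,39] → .
    (5,2)@(11, 5): e=[-8,55,33] → .
    (6,2)@(13, 5): e=[8,45,27] → X
    (7,2)@(15, 5): e=[24,35,21] → X
    (8,2)@(17, 5): e=[40,25,15] → X
  covered (11 px):
    . . X . . . . . . . .
    . . . . X X X . . . .
    . . . . . . X X X X X
    . . . . . . . . X X .
    . . . . . . . . . . .
T1:
  2·area = 164
  edge (21, 2)→(2, 8): d=(-19,6) right/bottom  bias=-1
  edge (2, 8)→(0, 0): d=(-2,-8) top-left  bias=+0
  edge (0, 0)→(21, 2): d=(21,2) right/bottom  bias=-1
    (0,0)@(1, 1): e=[139,6,19] → X
    (1,0)@(3, 1): e=[127,22,15] → X
    (2,0)@(5, 1): e=[115,38,11] → X
    (3,0)@(7, 1): e=[103,54,7] → X
    (4,0)@(9, 1): e=[91,70,3] → X
    (5,0)@(11, 1): e=[79,86,-1] → .
    (0,1)@(1, 3): e=[101,2,61] → X
    (5,1)@(11, 3): e=[41,82,41] → X
    (6,1)@(13, 3): e=[29,98,37] → X
    (7,1)@(15, 3): e=[17,114,33] → X
    (8,1)@(17, 3): e=[5,130,29] → X
    (9,1)@(19, 3): e=[-7,146,25] → .
  covered (21 px):
    X X X X X . . . . . .
    X X X X X X X X X . .
    . X X X X X . . . . .
    . X X . . . . . . . .
    . . . . . . . . . . .
T2:
  2·area = 4
  edge (8, 8)→(10, 8): d=(2,0) top-left  bias=+0
  edge (10, 8)→(6, 10): d=(-4,2) right/bottom  bias=-1
  edge (6, 10)→(8, 8): d=(2,-2) top-left  bias=+0
    (7,0)@(15, 1): e=[-14,18,0] → .  [on edge]
    (6,1)@(13, 3): e=[-10,14,0] → .  [on edge]
    (5,2)@(11, 5): e=[-6,10,0] → .  [on edge]
    (4,3)@(9, 7): e=[-2,6,0] → .  [on edge]
    (3,4)@(7, 9): e=[2,2,0] → X  [on edge]
    (4,4)@(9, 9): e=[2,-2,4] → .
  covered (1 px):
    . . . . . . . . . . .
    . . . . . . . . . . .
    . . . . . . . . . . .
    . . . . . . . . . . .
    . . . X . . . . . . .
T3:
  2·area = 48
  edge (20, 6)→(10, 8): d=(-10,2) right/bottom  bias=-1
  edge (10, 8)→(16, 2): d=(6,-6) top-left  bias=+0
  edge (16, 2)→(20, 6): d=(4,4) right/bottom  bias=-1
    (7,0)@(15, 1): e=[60,-12,0] → .  [on edge]
    (8,0)@(17, 1): e=[56,0,-8] → .  [on edge]
    (7,1)@(15, 3): e=[40,0,8] → X  [on edge]
    (8,1)@(17, 3): e=[36,12,0] → .  [on edge]
    (6,2)@(13, 5): e=[24,0,24] → X  [on edge]
    (8,2)@(17, 5): e=[16,24,8] → X
    (9,2)@(19, 5): e=[12,36,0] → .  [on edge]
    (5,3)@(11, 7): e=[8,0,40] → X  [on edge]
    (7,3)@(15, 7): e=[0,24,24] → .  [on edge]
    (8,3)@(17, 7): e=[-4,36,16] → .
    (10,3)@(21, 7): e=[-12,60,0] → .  [on edge]
    (2,4)@(5, 9): e=[0,-24,72] → .  [on edge]
    (4,4)@(9, 9): e=[-8,0,56] → .  [on edge]
  covered (6 px):
    . . . . . . . . . . .
    . . . . . . . X . . .
    . . . . . . X X X . .
    . . . . . X X . . . .
    . . . . . . . . . . .

Result: 39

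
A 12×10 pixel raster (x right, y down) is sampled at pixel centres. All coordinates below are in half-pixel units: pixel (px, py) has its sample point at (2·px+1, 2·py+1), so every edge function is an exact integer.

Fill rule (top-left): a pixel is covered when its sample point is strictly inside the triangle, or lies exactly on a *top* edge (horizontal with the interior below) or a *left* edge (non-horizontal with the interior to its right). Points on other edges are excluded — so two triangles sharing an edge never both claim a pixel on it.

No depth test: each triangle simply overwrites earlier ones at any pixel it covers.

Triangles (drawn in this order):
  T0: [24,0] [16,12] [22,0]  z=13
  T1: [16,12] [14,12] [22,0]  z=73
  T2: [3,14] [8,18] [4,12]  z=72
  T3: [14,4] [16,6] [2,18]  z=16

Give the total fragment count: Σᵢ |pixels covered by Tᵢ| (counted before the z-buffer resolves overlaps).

T0:
  2·area = 24
  edge (24, 0)→(16, 12): d=(-8,12) right/bottom  bias=-1
  edge (16, 12)→(22, 0): d=(6,-12) top-left  bias=+0
  edge (22, 0)→(24, 0): d=(2,0) top-left  bias=+0
    (11,0)@(23, 1): e=[4,18,2] → X
    (10,1)@(21, 3): e=[12,6,6] → X
    (11,1)@(23, 3): e=[-12,30,6] → .
    (10,2)@(21, 5): e=[-4,18,10] → .
    (9,3)@(19, 7): e=[4,6,14] → X
    (10,3)@(21, 7): e=[-20,30,14] → .
    (9,4)@(19, 9): e=[-12,18,18] → .
  covered (3 px):
    . . . . . . . . . . . X
    . . . . . . . . . . X .
    . . . . . . . . . . . .
    . . . . . . . . . X . .
    . . . . . . . . . . . .
    . . . . . . . . . . . .
    . . . . . . . . . . . .
    . . . . . . . . . . . .
    . . . . . . . . . . . .
    . . . . . . . . . . . .
T1:
  2·area = 24
  edge (16, 12)→(14, 12): d=(-2,0) right/bottom  bias=-1
  edge (14, 12)→(22, 0): d=(8,-12) top-left  bias=+0
  edge (22, 0)→(16, 12): d=(-6,12) right/bottom  bias=-1
    (9,2)@(19, 5): e=[14,4,6] → X
    (10,2)@(21, 5): e=[14,28,-18] → .
    (9,3)@(19, 7): e=[10,20,-6] → .
    (8,4)@(17, 9): e=[6,12,6] → X
    (9,4)@(19, 9): e=[6,36,-18] → .
    (7,5)@(15, 11): e=[2,4,18] → X
    (8,5)@(17, 11): e=[2,28,-6] → .
    (7,6)@(15, 13): e=[-2,20,6] → .
  covered (3 px):
    . . . . . . . . . . . .
    . . . . . . . . . . . .
    . . . . . . . . . X . .
    . . . . . . . . . . . .
    . . . . . . . . X . . .
    . . . . . . . X . . . .
    . . . . . . . . . . . .
    . . . . . . . . . . . .
    . . . . . . . . . . . .
    . . . . . . . . . . . .
T2:
  2·area = 14  (B↔C swapped to make it positive)
  edge (3, 14)→(4, 12): d=(1,-2) top-left  bias=+0
  edge (4, 12)→(8, 18): d=(4,6) right/bottom  bias=-1
  edge (8, 18)→(3, 14): d=(-5,-4) top-left  bias=+0
    (2,7)@(5, 15): e=[5,6,3] → X
    (3,7)@(7, 15): e=[9,-6,11] → .
    (2,8)@(5, 17): e=[7,14,-7] → .
    (3,8)@(7, 17): e=[11,2,1] → X
    (4,8)@(9, 17): e=[15,-10,9] → .
    (3,9)@(7, 19): e=[13,10,-9] → .
  covered (2 px):
    . . . . . . . . . . . .
    . . . . . . . . . . . .
    . . . . . . . . . . . .
    . . . . . . . . . . . .
    . . . . . . . . . . . .
    . . . . . . . . . . . .
    . . . . . . . . . . . .
    . . X . . . . . . . . .
    . . . X . . . . . . . .
    . . . . . . . . . . . .
T3:
  2·area = 52
  edge (14, 4)→(16, 6): d=(2,2) right/bottom  bias=-1
  edge (16, 6)→(2, 18): d=(-14,12) right/bottom  bias=-1
  edge (2, 18)→(14, 4): d=(12,-14) top-left  bias=+0
    (5,0)@(11, 1): e=[0,130,-78] → .  [on edge]
    (6,1)@(13, 3): e=[0,78,-26] → .  [on edge]
    (7,2)@(15, 5): e=[0,26,26] → .  [on edge]
    (6,3)@(13, 7): e=[8,22,22] → X
    (7,3)@(15, 7): e=[4,-2,50] → .
    (8,3)@(17, 7): e=[0,-26,78] → .  [on edge]
    (5,4)@(11, 9): e=[16,18,18] → X
    (6,4)@(13, 9): e=[12,-6,46] → .
    (9,4)@(19, 9): e=[0,-78,130] → .  [on edge]
    (4,5)@(9, 11): e=[24,14,14] → X
    (5,5)@(11, 11): e=[20,-10,42] → .
    (10,5)@(21, 11): e=[0,-130,182] → .  [on edge]
    (11,6)@(23, 13): e=[0,-182,234] → .  [on edge]
  covered (6 px):
    . . . . . . . . . . . .
    . . . . . . . . . . . .
    . . . . . . . . . . . .
    . . . . . . X . . . . .
    . . . . . X . . . . . .
    . . . . X . . . . . . .
    . . . X . . . . . . . .
    . . X . . . . . . . . .
    . X . . . . . . . . . .
    . . . . . . . . . . . .

Result: 14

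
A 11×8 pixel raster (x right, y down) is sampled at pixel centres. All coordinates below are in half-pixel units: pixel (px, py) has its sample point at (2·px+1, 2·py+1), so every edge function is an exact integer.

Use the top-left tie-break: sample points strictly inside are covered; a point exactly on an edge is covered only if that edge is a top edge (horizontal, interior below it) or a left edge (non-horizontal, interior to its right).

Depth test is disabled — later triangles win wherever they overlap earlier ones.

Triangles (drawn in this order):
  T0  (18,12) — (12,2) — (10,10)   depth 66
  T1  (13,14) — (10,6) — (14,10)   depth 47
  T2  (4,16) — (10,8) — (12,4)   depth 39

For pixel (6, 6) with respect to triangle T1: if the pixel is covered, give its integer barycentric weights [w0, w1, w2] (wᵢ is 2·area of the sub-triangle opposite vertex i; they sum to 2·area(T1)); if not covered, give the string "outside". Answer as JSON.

T0:
  2·area = 68  (B↔C swapped to make it positive)
  edge (18, 12)→(10, 10): d=(-8,-2) top-left  bias=+0
  edge (10, 10)→(12, 2): d=(2,-8) top-left  bias=+0
  edge (12, 2)→(18, 12): d=(6,10) right/bottom  bias=-1
    (6,2)@(13, 5): e=[46,14,8] → #
    (7,2)@(15, 5): e=[50,30,-12] → ·
    (5,3)@(11, 7): e=[26,2,40] → #
    (7,3)@(15, 7): e=[34,34,0] → ·  [on edge]
    (5,4)@(11, 9): e=[10,6,52] → #
    (7,4)@(15, 9): e=[18,38,12] → #
    (8,4)@(17, 9): e=[22,54,-8] → ·
    (5,5)@(11, 11): e=[-6,10,64] → ·
    (6,5)@(13, 11): e=[-2,26,44] → ·
    (7,5)@(15, 11): e=[2,42,24] → #
    (8,5)@(17, 11): e=[6,58,4] → #
    (9,5)@(19, 11): e=[10,74,-16] → ·
  covered (8 px):
    · · · · · · · · · · ·
    · · · · · · · · · · ·
    · · · · · · # · · · ·
    · · · · · # # · · · ·
    · · · · · # # # · · ·
    · · · · · · · # # · ·
    · · · · · · · · · · ·
    · · · · · · · · · · ·
T1:
  2·area = 20
  edge (13, 14)→(10, 6): d=(-3,-8) top-left  bias=+0
  edge (10, 6)→(14, 10): d=(4,4) right/bottom  bias=-1
  edge (14, 10)→(13, 14): d=(-1,4) right/bottom  bias=-1
    (2,0)@(5, 1): e=[-25,0,45] → ·  [on edge]
    (3,1)@(7, 3): e=[-15,0,35] → ·  [on edge]
    (4,2)@(9, 5): e=[-5,0,25] → ·  [on edge]
    (5,3)@(11, 7): e=[5,0,15] → ·  [on edge]
    (6,4)@(13, 9): e=[15,0,5] → ·  [on edge]
    (6,5)@(13, 11): e=[9,8,3] → #
    (7,5)@(15, 11): e=[25,0,-5] → ·  [on edge]
    (6,6)@(13, 13): e=[3,16,1] → #
    (7,6)@(15, 13): e=[19,8,-7] → ·
    (8,6)@(17, 13): e=[35,0,-15] → ·  [on edge]
    (6,7)@(13, 15): e=[-3,24,-1] → ·
    (9,7)@(19, 15): e=[45,0,-25] → ·  [on edge]
  covered (2 px):
    · · · · · · · · · · ·
    · · · · · · · · · · ·
    · · · · · · · · · · ·
    · · · · · · · · · · ·
    · · · · · · · · · · ·
    · · · · · · # · · · ·
    · · · · · · # · · · ·
    · · · · · · · · · · ·
T2:
  2·area = 8  (B↔C swapped to make it positive)
  edge (4, 16)→(12, 4): d=(8,-12) top-left  bias=+0
  edge (12, 4)→(10, 8): d=(-2,4) right/bottom  bias=-1
  edge (10, 8)→(4, 16): d=(-6,8) right/bottom  bias=-1
    (4,4)@(9, 9): e=[4,2,2] → #
    (5,4)@(11, 9): e=[28,-6,-14] → ·
    (4,5)@(9, 11): e=[20,-2,-10] → ·
  covered (1 px):
    · · · · · · · · · · ·
    · · · · · · · · · · ·
    · · · · · · · · · · ·
    · · · · · · · · · · ·
    · · · · # · · · · · ·
    · · · · · · · · · · ·
    · · · · · · · · · · ·
    · · · · · · · · · · ·

Result: [16,1,3]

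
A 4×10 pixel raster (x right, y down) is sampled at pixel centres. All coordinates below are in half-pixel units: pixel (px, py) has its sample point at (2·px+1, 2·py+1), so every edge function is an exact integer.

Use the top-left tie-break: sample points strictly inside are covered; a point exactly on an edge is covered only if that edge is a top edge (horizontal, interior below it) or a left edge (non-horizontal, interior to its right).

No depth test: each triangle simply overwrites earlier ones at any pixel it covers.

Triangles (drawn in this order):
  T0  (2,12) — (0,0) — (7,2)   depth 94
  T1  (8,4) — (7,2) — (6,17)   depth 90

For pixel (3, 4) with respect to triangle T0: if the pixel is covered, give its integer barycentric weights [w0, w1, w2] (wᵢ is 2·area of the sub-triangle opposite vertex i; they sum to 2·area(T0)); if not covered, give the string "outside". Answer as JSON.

T0:
  2·area = 80
  edge (2, 12)→(0, 0): d=(-2,-12) top-left  bias=+0
  edge (0, 0)→(7, 2): d=(7,2) right/bottom  bias=-1
  edge (7, 2)→(2, 12): d=(-5,10) right/bottom  bias=-1
    (0,0)@(1, 1): e=[10,5,65] → #
    (1,0)@(3, 1): e=[34,1,45] → #
    (2,0)@(5, 1): e=[58,-3,25] → ·
    (0,1)@(1, 3): e=[6,19,55] → #
    (2,1)@(5, 3): e=[54,11,15] → #
    (3,1)@(7, 3): e=[78,7,-5] → ·
    (0,2)@(1, 5): e=[2,33,45] → #
    (3,2)@(7, 5): e=[74,21,-15] → ·
    (0,3)@(1, 7): e=[-2,47,35] → ·
    (1,3)@(3, 7): e=[22,43,15] → #
    (2,3)@(5, 7): e=[46,39,-5] → ·
    (1,4)@(3, 9): e=[18,57,5] → #
  covered (10 px):
    # # · ·
    # # # ·
    # # # ·
    · # · ·
    · # · ·
    · · · ·
    · · · ·
    · · · ·
    · · · ·
    · · · ·
T1:
  2·area = 17  (B↔C swapped to make it positive)
  edge (8, 4)→(6, 17): d=(-2,13) right/bottom  bias=-1
  edge (6, 17)→(7, 2): d=(1,-15) top-left  bias=+0
  edge (7, 2)→(8, 4): d=(1,2) right/bottom  bias=-1
    (3,1)@(7, 3): e=[15,1,1] → #
    (3,2)@(7, 5): e=[11,3,3] → #
    (3,3)@(7, 7): e=[7,5,5] → #
    (3,4)@(7, 9): e=[3,7,7] → #
    (3,5)@(7, 11): e=[-1,9,9] → ·
  covered (4 px):
    · · · ·
    · · · #
    · · · #
    · · · #
    · · · #
    · · · ·
    · · · ·
    · · · ·
    · · · ·
    · · · ·

Result: "outside"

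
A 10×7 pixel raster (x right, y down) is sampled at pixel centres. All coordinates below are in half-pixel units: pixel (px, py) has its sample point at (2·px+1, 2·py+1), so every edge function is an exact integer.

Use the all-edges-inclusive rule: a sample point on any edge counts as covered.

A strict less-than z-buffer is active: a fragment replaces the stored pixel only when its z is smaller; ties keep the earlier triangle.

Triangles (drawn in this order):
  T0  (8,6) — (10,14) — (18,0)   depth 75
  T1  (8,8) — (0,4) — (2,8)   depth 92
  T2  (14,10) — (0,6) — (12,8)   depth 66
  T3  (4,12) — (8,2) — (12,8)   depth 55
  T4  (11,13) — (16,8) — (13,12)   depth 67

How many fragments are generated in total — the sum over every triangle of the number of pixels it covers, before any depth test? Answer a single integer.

T0:
  2·area = 92  (B↔C swapped to make it positive)
  edge (8, 6)→(18, 0): d=(10,-6) inclusive
  edge (18, 0)→(10, 14): d=(-8,14) inclusive
  edge (10, 14)→(8, 6): d=(-2,-8) inclusive
    (8,0)@(17, 1): e=[4,6,82] → X
    (9,0)@(19, 1): e=[16,-22,98] → .
    (6,1)@(13, 3): e=[0,46,46] → X  [on edge]
    (7,1)@(15, 3): e=[12,18,62] → X
    (8,1)@(17, 3): e=[24,-10,78] → .
    (5,2)@(11, 5): e=[8,58,26] → X
    (8,2)@(17, 5): e=[44,-26,74] → .
    (4,3)@(9, 7): e=[16,70,6] → X
    (7,3)@(15, 7): e=[52,-14,54] → .
    (1,4)@(3, 9): e=[0,138,-46] → .  [on edge]
    (4,4)@(9, 9): e=[36,54,2] → X
    (6,4)@(13, 9): e=[60,-2,34] → .
  covered (12 px):
    . . . . . . . . X .
    . . . . . . X X . .
    . . . . . X X X . .
    . . . . X X X . . .
    . . . . X X . . . .
    . . . . . X . . . .
    . . . . . . . . . .
T1:
  2·area = 24  (B↔C swapped to make it positive)
  edge (8, 8)→(2, 8): d=(-6,0) inclusive
  edge (2, 8)→(0, 4): d=(-2,-4) inclusive
  edge (0, 4)→(8, 8): d=(8,4) inclusive
    (0,2)@(1, 5): e=[18,2,4] → X
    (1,2)@(3, 5): e=[18,10,-4] → .
    (0,3)@(1, 7): e=[6,-2,20] → .
    (1,3)@(3, 7): e=[6,6,12] → X
    (2,3)@(5, 7): e=[6,14,4] → X
    (3,3)@(7, 7): e=[6,22,-4] → .
    (1,4)@(3, 9): e=[-6,2,28] → .
    (2,4)@(5, 9): e=[-6,10,20] → .
  covered (3 px):
    . . . . . . . . . .
    . . . . . . . . . .
    X . . . . . . . . .
    . X X . . . . . . .
    . . . . . . . . . .
    . . . . . . . . . .
    . . . . . . . . . .
T2:
  2·area = 20
  edge (14, 10)→(0, 6): d=(-14,-4) inclusive
  edge (0, 6)→(12, 8): d=(12,2) inclusive
  edge (12, 8)→(14, 10): d=(2,2) inclusive
    (2,0)@(5, 1): e=[90,-70,0] → .  [on edge]
    (3,1)@(7, 3): e=[70,-50,0] → .  [on edge]
    (4,2)@(9, 5): e=[50,-30,0] → .  [on edge]
    (2,3)@(5, 7): e=[6,2,12] → X
    (3,3)@(7, 7): e=[14,-2,8] → .
    (5,3)@(11, 7): e=[30,-10,0] → .  [on edge]
    (2,4)@(5, 9): e=[-22,26,16] → .
    (5,4)@(11, 9): e=[2,14,4] → X
    (6,4)@(13, 9): e=[10,10,0] → X  [on edge]
    (7,4)@(15, 9): e=[18,6,-4] → .
    (5,5)@(11, 11): e=[-26,38,8] → .
    (6,5)@(13, 11): e=[-18,34,4] → .
    (7,5)@(15, 11): e=[-10,30,0] → .  [on edge]
    (8,6)@(17, 13): e=[-30,50,0] → .  [on edge]
  covered (3 px):
    . . . . . . . . . .
    . . . . . . . . . .
    . . . . . . . . . .
    . . X . . . . . . .
    . . . . . X X . . .
    . . . . . . . . . .
    . . . . . . . . . .
T3:
  2·area = 64
  edge (4, 12)→(8, 2): d=(4,-10) inclusive
  edge (8, 2)→(12, 8): d=(4,6) inclusive
  edge (12, 8)→(4, 12): d=(-8,4) inclusive
    (3,2)@(7, 5): e=[2,18,44] → X
    (4,2)@(9, 5): e=[22,6,36] → X
    (5,2)@(11, 5): e=[42,-6,28] → .
    (3,3)@(7, 7): e=[10,26,28] → X
    (5,3)@(11, 7): e=[50,2,12] → X
    (6,3)@(13, 7): e=[70,-10,4] → .
    (3,4)@(7, 9): e=[18,34,12] → X
    (5,4)@(11, 9): e=[58,10,-4] → .
    (2,5)@(5, 11): e=[6,54,4] → X
    (3,5)@(7, 11): e=[26,42,-4] → .
    (4,5)@(9, 11): e=[46,30,-12] → .
    (2,6)@(5, 13): e=[14,62,-12] → .
  covered (8 px):
    . . . . . . . . . .
    . . . . . . . . . .
    . . . X X . . . . .
    . . . X X X . . . .
    . . . X X . . . . .
    . . X . . . . . . .
    . . . . . . . . . .
T4:
  2·area = 5
  edge (11, 13)→(16, 8): d=(5,-5) inclusive
  edge (16, 8)→(13, 12): d=(-3,4) inclusive
  edge (13, 12)→(11, 13): d=(-2,1) inclusive
    (9,2)@(19, 5): e=[0,-3,8] → .  [on edge]
    (8,3)@(17, 7): e=[0,-1,6] → .  [on edge]
    (7,4)@(15, 9): e=[0,1,4] → X  [on edge]
    (8,4)@(17, 9): e=[10,-7,2] → .
    (9,4)@(19, 9): e=[20,-15,0] → .  [on edge]
    (6,5)@(13, 11): e=[0,3,2] → X  [on edge]
    (7,5)@(15, 11): e=[10,-5,0] → .  [on edge]
    (5,6)@(11, 13): e=[0,5,0] → X  [on edge]
    (6,6)@(13, 13): e=[10,-3,-2] → .
  covered (3 px):
    . . . . . . . . . .
    . . . . . . . . . .
    . . . . . . . . . .
    . . . . . . . . . .
    . . . . . . . X . .
    . . . . . . X . . .
    . . . . . X . . . .

Final: 29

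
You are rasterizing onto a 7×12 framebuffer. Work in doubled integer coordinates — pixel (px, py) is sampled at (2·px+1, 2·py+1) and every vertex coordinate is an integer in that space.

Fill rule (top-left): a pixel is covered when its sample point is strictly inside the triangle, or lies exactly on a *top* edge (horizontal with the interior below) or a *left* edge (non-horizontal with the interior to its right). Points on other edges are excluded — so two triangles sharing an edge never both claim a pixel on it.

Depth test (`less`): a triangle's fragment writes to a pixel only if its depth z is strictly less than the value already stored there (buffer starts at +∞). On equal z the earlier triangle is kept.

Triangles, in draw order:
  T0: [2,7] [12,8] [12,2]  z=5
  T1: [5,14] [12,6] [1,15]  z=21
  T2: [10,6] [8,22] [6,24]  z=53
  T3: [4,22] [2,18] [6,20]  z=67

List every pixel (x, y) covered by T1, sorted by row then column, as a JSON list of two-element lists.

T0:
  2·area = 60  (B↔C swapped to make it positive)
  edge (2, 7)→(12, 2): d=(10,-5) top-left  bias=+0
  edge (12, 2)→(12, 8): d=(0,6) right/bottom  bias=-1
  edge (12, 8)→(2, 7): d=(-10,-1) top-left  bias=+0
    (5,1)@(11, 3): e=[5,6,49] → █
    (6,1)@(13, 3): e=[15,-6,51] → ·
    (3,2)@(7, 5): e=[5,30,25] → █
    (4,2)@(9, 5): e=[15,18,27] → █
    (6,2)@(13, 5): e=[35,-6,31] → ·
    (1,3)@(3, 7): e=[5,54,1] → █
    (2,3)@(5, 7): e=[15,42,3] → █
    (6,3)@(13, 7): e=[55,-6,11] → ·
    (1,4)@(3, 9): e=[25,54,-19] → ·
    (2,4)@(5, 9): e=[35,42,-17] → ·
    (3,4)@(7, 9): e=[45,30,-15] → ·
    (4,4)@(9, 9): e=[55,18,-13] → ·
  covered (9 px):
    · · · · · · ·
    · · · · · █ ·
    · · · █ █ █ ·
    · █ █ █ █ █ ·
    · · · · · · ·
    · · · · · · ·
    · · · · · · ·
    · · · · · · ·
    · · · · · · ·
    · · · · · · ·
    · · · · · · ·
    · · · · · · ·
T1:
  2·area = 25  (B↔C swapped to make it positive)
  edge (5, 14)→(1, 15): d=(-4,1) right/bottom  bias=-1
  edge (1, 15)→(12, 6): d=(11,-9) top-left  bias=+0
  edge (12, 6)→(5, 14): d=(-7,8) right/bottom  bias=-1
    (5,3)@(11, 7): e=[22,2,1] → █
    (6,3)@(13, 7): e=[20,20,-15] → ·
    (4,4)@(9, 9): e=[16,6,3] → █
    (5,4)@(11, 9): e=[14,24,-13] → ·
    (3,5)@(7, 11): e=[10,10,5] → █
    (4,5)@(9, 11): e=[8,28,-11] → ·
    (2,6)@(5, 13): e=[4,14,7] → █
    (3,6)@(7, 13): e=[2,32,-9] → ·
    (4,6)@(9, 13): e=[0,50,-25] → ·  [on edge]
    (0,7)@(1, 15): e=[0,0,25] → ·  [on edge]
    (2,7)@(5, 15): e=[-4,36,-7] → ·
  covered (4 px):
    · · · · · · ·
    · · · · · · ·
    · · · · · · ·
    · · · · · █ ·
    · · · · █ · ·
    · · · █ · · ·
    · · █ · · · ·
    · · · · · · ·
    · · · · · · ·
    · · · · · · ·
    · · · · · · ·
    · · · · · · ·
T2:
  2·area = 28
  edge (10, 6)→(8, 22): d=(-2,16) right/bottom  bias=-1
  edge (8, 22)→(6, 24): d=(-2,2) right/bottom  bias=-1
  edge (6, 24)→(10, 6): d=(4,-18) top-left  bias=+0
    (4,5)@(9, 11): e=[6,20,2] → █
    (5,5)@(11, 11): e=[-26,16,38] → ·
    (4,6)@(9, 13): e=[2,16,10] → █
    (5,6)@(11, 13): e=[-30,12,46] → ·
    (4,7)@(9, 15): e=[-2,12,18] → ·
    (6,8)@(13, 17): e=[-70,0,98] → ·  [on edge]
    (5,9)@(11, 19): e=[-42,0,70] → ·  [on edge]
    (3,10)@(7, 21): e=[18,4,6] → █
    (4,10)@(9, 21): e=[-14,0,42] → ·  [on edge]
    (3,11)@(7, 23): e=[14,0,14] → ·  [on edge]
  covered (3 px):
    · · · · · · ·
    · · · · · · ·
    · · · · · · ·
    · · · · · · ·
    · · · · · · ·
    · · · · █ · ·
    · · · · █ · ·
    · · · · · · ·
    · · · · · · ·
    · · · · · · ·
    · · · █ · · ·
    · · · · · · ·
T3:
  2·area = 12
  edge (4, 22)→(2, 18): d=(-2,-4) top-left  bias=+0
  edge (2, 18)→(6, 20): d=(4,2) right/bottom  bias=-1
  edge (6, 20)→(4, 22): d=(-2,2) right/bottom  bias=-1
    (6,6)@(13, 13): e=[54,-42,0] → ·  [on edge]
    (5,7)@(11, 15): e=[42,-30,0] → ·  [on edge]
    (4,8)@(9, 17): e=[30,-18,0] → ·  [on edge]
    (1,9)@(3, 19): e=[2,2,8] → █
    (2,9)@(5, 19): e=[10,-2,4] → ·
    (3,9)@(7, 19): e=[18,-6,0] → ·  [on edge]
    (1,10)@(3, 21): e=[-2,10,4] → ·
    (2,10)@(5, 21): e=[6,6,0] → ·  [on edge]
    (1,11)@(3, 23): e=[-6,18,0] → ·  [on edge]
  covered (1 px):
    · · · · · · ·
    · · · · · · ·
    · · · · · · ·
    · · · · · · ·
    · · · · · · ·
    · · · · · · ·
    · · · · · · ·
    · · · · · · ·
    · · · · · · ·
    · █ · · · · ·
    · · · · · · ·
    · · · · · · ·

Result: [[5,3],[4,4],[3,5],[2,6]]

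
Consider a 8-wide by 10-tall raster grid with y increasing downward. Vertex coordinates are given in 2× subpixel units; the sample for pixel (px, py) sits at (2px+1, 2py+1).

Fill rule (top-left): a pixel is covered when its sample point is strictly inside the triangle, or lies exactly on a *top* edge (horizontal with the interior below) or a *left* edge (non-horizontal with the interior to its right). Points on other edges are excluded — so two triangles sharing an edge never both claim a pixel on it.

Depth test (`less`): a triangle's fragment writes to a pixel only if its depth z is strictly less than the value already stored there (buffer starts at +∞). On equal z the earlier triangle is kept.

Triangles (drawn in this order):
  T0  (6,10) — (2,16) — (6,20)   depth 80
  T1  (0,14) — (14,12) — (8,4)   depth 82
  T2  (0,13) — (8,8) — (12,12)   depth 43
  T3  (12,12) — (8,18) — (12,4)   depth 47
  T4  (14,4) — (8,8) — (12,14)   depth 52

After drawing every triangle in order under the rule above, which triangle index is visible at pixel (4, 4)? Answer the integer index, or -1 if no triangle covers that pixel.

T0:
  2·area = 40  (B↔C swapped to make it positive)
  edge (6, 10)→(6, 20): d=(0,10) right/bottom  bias=-1
  edge (6, 20)→(2, 16): d=(-4,-4) top-left  bias=+0
  edge (2, 16)→(6, 10): d=(4,-6) top-left  bias=+0
    (2,6)@(5, 13): e=[10,24,6] → █
    (3,6)@(7, 13): e=[-10,32,18] → ·
    (0,7)@(1, 15): e=[50,0,-10] → ·  [on edge]
    (1,7)@(3, 15): e=[30,8,2] → █
    (3,7)@(7, 15): e=[-10,24,26] → ·
    (1,8)@(3, 17): e=[30,0,10] → █  [on edge]
    (3,8)@(7, 17): e=[-10,16,34] → ·
    (1,9)@(3, 19): e=[30,-8,18] → ·
    (2,9)@(5, 19): e=[10,0,30] → █  [on edge]
    (3,9)@(7, 19): e=[-10,8,42] → ·
  covered (6 px):
    · · · · · · · ·
    · · · · · · · ·
    · · · · · · · ·
    · · · · · · · ·
    · · · · · · · ·
    · · · · · · · ·
    · · █ · · · · ·
    · █ █ · · · · ·
    · █ █ · · · · ·
    · · █ · · · · ·
T1:
  2·area = 124  (B↔C swapped to make it positive)
  edge (0, 14)→(8, 4): d=(8,-10) top-left  bias=+0
  edge (8, 4)→(14, 12): d=(6,8) right/bottom  bias=-1
  edge (14, 12)→(0, 14): d=(-14,2) right/bottom  bias=-1
    (3,3)@(7, 7): e=[14,26,84] → █
    (4,3)@(9, 7): e=[34,10,80] → █
    (5,3)@(11, 7): e=[54,-6,76] → ·
    (2,4)@(5, 9): e=[10,54,60] → █
    (5,4)@(11, 9): e=[70,6,48] → █
    (6,4)@(13, 9): e=[90,-10,44] → ·
    (1,5)@(3, 11): e=[6,82,36] → █
    (6,5)@(13, 11): e=[106,2,16] → █
    (7,5)@(15, 11): e=[126,-14,12] → ·
    (0,6)@(1, 13): e=[2,110,12] → █
    (3,6)@(7, 13): e=[62,62,0] → ·  [on edge]
    (4,6)@(9, 13): e=[82,46,-4] → ·
  covered (15 px):
    · · · · · · · ·
    · · · · · · · ·
    · · · · · · · ·
    · · · █ █ · · ·
    · · █ █ █ █ · ·
    · █ █ █ █ █ █ ·
    █ █ █ · · · · ·
    · · · · · · · ·
    · · · · · · · ·
    · · · · · · · ·
T2:
  2·area = 52
  edge (0, 13)→(8, 8): d=(8,-5) top-left  bias=+0
  edge (8, 8)→(12, 12): d=(4,4) right/bottom  bias=-1
  edge (12, 12)→(0, 13): d=(-12,1) right/bottom  bias=-1
    (0,0)@(1, 1): e=[-91,0,143] → ·  [on edge]
    (1,1)@(3, 3): e=[-65,0,117] → ·  [on edge]
    (2,2)@(5, 5): e=[-39,0,91] → ·  [on edge]
    (3,3)@(7, 7): e=[-13,0,65] → ·  [on edge]
    (3,4)@(7, 9): e=[3,8,41] → █
    (4,4)@(9, 9): e=[13,0,39] → ·  [on edge]
    (2,5)@(5, 11): e=[9,24,19] → █
    (4,5)@(9, 11): e=[29,8,15] → █
    (5,5)@(11, 11): e=[39,0,13] → ·  [on edge]
    (2,6)@(5, 13): e=[25,32,-5] → ·
    (3,6)@(7, 13): e=[35,24,-7] → ·
    (4,6)@(9, 13): e=[45,16,-9] → ·
    (6,6)@(13, 13): e=[65,0,-13] → ·  [on edge]
    (7,7)@(15, 15): e=[91,0,-39] → ·  [on edge]
  covered (4 px):
    · · · · · · · ·
    · · · · · · · ·
    · · · · · · · ·
    · · · · · · · ·
    · · · █ · · · ·
    · · █ █ █ · · ·
    · · · · · · · ·
    · · · · · · · ·
    · · · · · · · ·
    · · · · · · · ·
T3:
  2·area = 32
  edge (12, 12)→(8, 18): d=(-4,6) right/bottom  bias=-1
  edge (8, 18)→(12, 4): d=(4,-14) top-left  bias=+0
  edge (12, 4)→(12, 12): d=(0,8) right/bottom  bias=-1
    (5,4)@(11, 9): e=[18,6,8] → █
    (6,4)@(13, 9): e=[6,34,-8] → ·
    (5,5)@(11, 11): e=[10,14,8] → █
    (6,5)@(13, 11): e=[-2,42,-8] → ·
    (5,6)@(11, 13): e=[2,22,8] → █
    (6,6)@(13, 13): e=[-10,50,-8] → ·
    (4,7)@(9, 15): e=[6,2,24] → █
    (5,7)@(11, 15): e=[-6,30,8] → ·
    (4,8)@(9, 17): e=[-2,10,24] → ·
  covered (4 px):
    · · · · · · · ·
    · · · · · · · ·
    · · · · · · · ·
    · · · · · · · ·
    · · · · · █ · ·
    · · · · · █ · ·
    · · · · · █ · ·
    · · · · █ · · ·
    · · · · · · · ·
    · · · · · · · ·
T4:
  2·area = 52  (B↔C swapped to make it positive)
  edge (14, 4)→(12, 14): d=(-2,10) right/bottom  bias=-1
  edge (12, 14)→(8, 8): d=(-4,-6) top-left  bias=+0
  edge (8, 8)→(14, 4): d=(6,-4) top-left  bias=+0
    (6,2)@(13, 5): e=[8,42,2] → █
    (7,2)@(15, 5): e=[-12,54,10] → ·
    (5,3)@(11, 7): e=[24,22,6] → █
    (7,3)@(15, 7): e=[-16,46,22] → ·
    (4,4)@(9, 9): e=[40,2,10] → █
    (6,4)@(13, 9): e=[0,26,26] → ·  [on edge]
    (4,5)@(9, 11): e=[36,-6,22] → ·
    (5,5)@(11, 11): e=[16,6,30] → █
    (6,5)@(13, 11): e=[-4,18,38] → ·
    (5,6)@(11, 13): e=[12,-2,42] → ·
    (5,9)@(11, 19): e=[0,-26,78] → ·  [on edge]
  covered (6 px):
    · · · · · · · ·
    · · · · · · · ·
    · · · · · · █ ·
    · · · · · █ █ ·
    · · · · █ █ · ·
    · · · · · █ · ·
    · · · · · · · ·
    · · · · · · · ·
    · · · · · · · ·
    · · · · · · · ·

Z-buffer (winner per pixel, '.' = empty):
  . . . . . . . .
  . . . . . . . .
  . . . . . . 4 .
  . . . 1 1 4 4 .
  . . 1 2 4 3 . .
  . 1 2 2 2 3 1 .
  1 1 0 . . 3 . .
  . 0 0 . 3 . . .
  . 0 0 . . . . .
  . . 0 . . . . .

Final: 4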